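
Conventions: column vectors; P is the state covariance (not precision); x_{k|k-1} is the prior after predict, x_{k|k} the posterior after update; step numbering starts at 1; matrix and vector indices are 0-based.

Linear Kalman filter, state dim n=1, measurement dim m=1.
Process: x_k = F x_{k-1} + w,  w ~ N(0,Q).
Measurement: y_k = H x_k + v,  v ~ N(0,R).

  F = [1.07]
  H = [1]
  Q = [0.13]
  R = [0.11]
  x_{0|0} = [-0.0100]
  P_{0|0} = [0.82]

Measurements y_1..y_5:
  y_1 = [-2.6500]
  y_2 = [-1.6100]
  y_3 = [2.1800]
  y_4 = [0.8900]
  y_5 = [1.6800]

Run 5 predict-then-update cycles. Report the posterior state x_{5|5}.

step 1: x^-=[-0.0107]  P^-=[1.0688]  S=[1.1788]  K=[0.9067]  nu=[-2.6393]  x^+=[-2.4037]  P^+=[0.0997]
step 2: x^-=[-2.5720]  P^-=[0.2442]  S=[0.3542]  K=[0.6894]  nu=[0.9620]  x^+=[-1.9088]  P^+=[0.0758]
step 3: x^-=[-2.0424]  P^-=[0.2168]  S=[0.3268]  K=[0.6634]  nu=[4.2224]  x^+=[0.7589]  P^+=[0.0730]
step 4: x^-=[0.8120]  P^-=[0.2136]  S=[0.3236]  K=[0.6600]  nu=[0.0780]  x^+=[0.8635]  P^+=[0.0726]
step 5: x^-=[0.9239]  P^-=[0.2131]  S=[0.3231]  K=[0.6596]  nu=[0.7561]  x^+=[1.4226]  P^+=[0.0726]

x_post = [1.4226]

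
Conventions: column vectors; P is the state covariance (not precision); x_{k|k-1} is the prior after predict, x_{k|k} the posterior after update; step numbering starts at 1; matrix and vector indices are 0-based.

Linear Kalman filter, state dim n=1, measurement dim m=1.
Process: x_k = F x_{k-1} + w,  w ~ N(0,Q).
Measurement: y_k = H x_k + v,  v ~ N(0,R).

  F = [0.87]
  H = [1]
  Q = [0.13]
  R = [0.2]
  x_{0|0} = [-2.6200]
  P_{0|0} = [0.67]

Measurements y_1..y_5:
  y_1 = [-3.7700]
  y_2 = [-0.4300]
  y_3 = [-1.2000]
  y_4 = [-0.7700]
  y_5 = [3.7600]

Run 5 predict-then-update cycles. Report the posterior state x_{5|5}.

x_post = [1.5121]

step 1: x^-=[-2.2794]  P^-=[0.6371]  S=[0.8371]  K=[0.7611]  nu=[-1.4906]  x^+=[-3.4139]  P^+=[0.1522]
step 2: x^-=[-2.9701]  P^-=[0.2452]  S=[0.4452]  K=[0.5508]  nu=[2.5401]  x^+=[-1.5711]  P^+=[0.1102]
step 3: x^-=[-1.3668]  P^-=[0.2134]  S=[0.4134]  K=[0.5162]  nu=[0.1668]  x^+=[-1.2807]  P^+=[0.1032]
step 4: x^-=[-1.1142]  P^-=[0.2081]  S=[0.4081]  K=[0.5100]  nu=[0.3442]  x^+=[-0.9387]  P^+=[0.1020]
step 5: x^-=[-0.8166]  P^-=[0.2072]  S=[0.4072]  K=[0.5088]  nu=[4.5766]  x^+=[1.5121]  P^+=[0.1018]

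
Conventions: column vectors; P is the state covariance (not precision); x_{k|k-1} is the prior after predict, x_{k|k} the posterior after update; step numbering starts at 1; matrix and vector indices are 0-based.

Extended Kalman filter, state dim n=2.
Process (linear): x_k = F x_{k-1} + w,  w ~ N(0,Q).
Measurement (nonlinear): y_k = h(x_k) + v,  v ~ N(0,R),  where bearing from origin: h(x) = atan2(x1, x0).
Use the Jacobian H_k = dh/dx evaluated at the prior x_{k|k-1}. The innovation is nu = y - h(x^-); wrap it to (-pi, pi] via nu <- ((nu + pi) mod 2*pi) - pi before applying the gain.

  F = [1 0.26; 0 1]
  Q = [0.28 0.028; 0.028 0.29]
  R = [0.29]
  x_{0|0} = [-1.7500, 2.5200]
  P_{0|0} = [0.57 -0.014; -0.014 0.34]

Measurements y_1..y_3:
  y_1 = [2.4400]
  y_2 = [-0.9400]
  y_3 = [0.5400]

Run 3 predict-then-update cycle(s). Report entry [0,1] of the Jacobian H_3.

step 1: x^-=[-1.0948, 2.5200]  P^-=[0.8657 0.1024; 0.1024 0.6300]  H_jac=[-0.3338 -0.1450]  S=[0.4096]  K=[-0.7417; -0.3065]  nu=[0.4594]  x^+=[-1.4355, 2.3792]  P^+=[0.6403 0.0093; 0.0093 0.5915]
step 2: x^-=[-0.8169, 2.3792]  P^-=[0.9651 0.1911; 0.1911 0.8815]  H_jac=[-0.3760 -0.1291]  S=[0.4597]  K=[-0.8431; -0.4039]  nu=[-2.8415]  x^+=[1.5787, 3.5268]  P^+=[0.6384 0.0346; 0.0346 0.8065]
step 3: x^-=[2.4957, 3.5268]  P^-=[0.9909 0.2723; 0.2723 1.0965]  H_jac=[-0.1889 0.1337]  S=[0.3312]  K=[-0.4553; 0.2873]  nu=[-0.4150]  x^+=[2.6846, 3.4075]  P^+=[0.9222 0.3156; 0.3156 1.0692]

H_jac[0,1] = 0.1337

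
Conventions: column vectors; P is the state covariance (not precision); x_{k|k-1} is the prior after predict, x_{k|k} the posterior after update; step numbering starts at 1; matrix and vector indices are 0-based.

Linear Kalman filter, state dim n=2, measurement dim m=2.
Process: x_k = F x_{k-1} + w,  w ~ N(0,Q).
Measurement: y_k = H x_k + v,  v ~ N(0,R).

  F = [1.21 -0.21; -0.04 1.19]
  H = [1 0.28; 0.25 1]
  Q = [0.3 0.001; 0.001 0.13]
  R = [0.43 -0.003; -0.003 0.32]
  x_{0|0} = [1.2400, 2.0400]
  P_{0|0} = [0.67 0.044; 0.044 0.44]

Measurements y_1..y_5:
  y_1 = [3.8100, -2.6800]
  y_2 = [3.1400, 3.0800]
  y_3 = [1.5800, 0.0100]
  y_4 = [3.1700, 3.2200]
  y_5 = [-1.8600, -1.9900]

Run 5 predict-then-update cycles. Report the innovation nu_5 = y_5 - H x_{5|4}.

innov = [-5.3982, -4.2280]

step 1: x^-=[1.0720, 2.3780]  P^-=[1.2780 -0.0777; -0.0777 0.7500]  S=[1.7233 0.4434; 0.4434 1.1110]  K=[0.7500 -0.0816; -0.1030 0.6986]  nu=[2.0722, -5.3260]  x^+=[3.0609, -1.5564]  P^+=[0.3556 -0.1173; -0.1173 0.2532]
step 2: x^-=[4.0305, -1.9745]  P^-=[0.8914 -0.2493; -0.2493 0.5003]  S=[1.2210 0.0931; 0.0931 0.7513]  K=[0.6820 -0.1198; -0.1352 0.5997]  nu=[-0.3376, 4.0469]  x^+=[3.3154, 0.4979]  P^+=[0.3279 -0.1224; -0.1224 0.2229]
step 3: x^-=[3.9071, 0.4599]  P^-=[0.8521 -0.2478; -0.2478 0.4578]  S=[1.1792 0.0731; 0.0731 0.7072]  K=[0.6711 -0.1185; -0.1370 0.5739]  nu=[-2.4559, -1.4267]  x^+=[2.4281, -0.0225]  P^+=[0.3227 -0.1206; -0.1206 0.2142]
step 4: x^-=[2.9427, -0.1239]  P^-=[0.8432 -0.2428; -0.2428 0.4454]  S=[1.1721 0.0727; 0.0727 0.6966]  K=[0.6685 -0.1157; -0.1359 0.5663]  nu=[0.2620, 2.6082]  x^+=[2.8160, 1.3176]  P^+=[0.3212 -0.1193; -0.1193 0.2115]
step 5: x^-=[3.1307, 1.4553]  P^-=[0.8403 -0.2402; -0.2402 0.4413]  S=[1.1704 0.0736; 0.0736 0.6937]  K=[0.6677 -0.1143; -0.1351 0.5639]  nu=[-5.3982, -4.2280]  x^+=[0.0097, -0.1995]  P^+=[0.3207 -0.1188; -0.1188 0.2106]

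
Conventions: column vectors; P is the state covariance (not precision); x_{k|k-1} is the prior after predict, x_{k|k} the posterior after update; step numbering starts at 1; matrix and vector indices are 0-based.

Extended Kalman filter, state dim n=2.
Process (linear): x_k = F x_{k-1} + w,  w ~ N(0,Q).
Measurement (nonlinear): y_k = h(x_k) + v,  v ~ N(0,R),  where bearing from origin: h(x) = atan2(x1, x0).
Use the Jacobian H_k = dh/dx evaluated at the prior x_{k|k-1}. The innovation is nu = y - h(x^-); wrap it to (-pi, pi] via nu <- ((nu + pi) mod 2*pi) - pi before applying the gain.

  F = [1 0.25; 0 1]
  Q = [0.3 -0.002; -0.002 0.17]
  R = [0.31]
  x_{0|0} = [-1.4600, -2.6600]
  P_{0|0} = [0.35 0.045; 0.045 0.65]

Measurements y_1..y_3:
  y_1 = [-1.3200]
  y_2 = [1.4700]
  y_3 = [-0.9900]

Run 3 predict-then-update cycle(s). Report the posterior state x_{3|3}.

x_post = [-3.9814, -3.0000]

step 1: x^-=[-2.1250, -2.6600]  P^-=[0.7131 0.2055; 0.2055 0.8200]  H_jac=[0.2295 -0.1833]  S=[0.3578]  K=[0.3521; -0.2883]  nu=[0.9248]  x^+=[-1.7994, -2.9267]  P^+=[0.6688 0.2418; 0.2418 0.7903]
step 2: x^-=[-2.5311, -2.9267]  P^-=[1.1391 0.4374; 0.4374 0.9603]  H_jac=[0.1955 -0.1691]  S=[0.3521]  K=[0.4224; -0.2182]  nu=[-2.5293]  x^+=[-3.5995, -2.3746]  P^+=[1.0762 0.4698; 0.4698 0.9435]
step 3: x^-=[-4.1932, -2.3746]  P^-=[1.6701 0.7037; 0.7037 1.1135]  H_jac=[0.1023 -0.1806]  S=[0.3378]  K=[0.1294; -0.3822]  nu=[1.6363]  x^+=[-3.9814, -3.0000]  P^+=[1.6645 0.7204; 0.7204 1.0641]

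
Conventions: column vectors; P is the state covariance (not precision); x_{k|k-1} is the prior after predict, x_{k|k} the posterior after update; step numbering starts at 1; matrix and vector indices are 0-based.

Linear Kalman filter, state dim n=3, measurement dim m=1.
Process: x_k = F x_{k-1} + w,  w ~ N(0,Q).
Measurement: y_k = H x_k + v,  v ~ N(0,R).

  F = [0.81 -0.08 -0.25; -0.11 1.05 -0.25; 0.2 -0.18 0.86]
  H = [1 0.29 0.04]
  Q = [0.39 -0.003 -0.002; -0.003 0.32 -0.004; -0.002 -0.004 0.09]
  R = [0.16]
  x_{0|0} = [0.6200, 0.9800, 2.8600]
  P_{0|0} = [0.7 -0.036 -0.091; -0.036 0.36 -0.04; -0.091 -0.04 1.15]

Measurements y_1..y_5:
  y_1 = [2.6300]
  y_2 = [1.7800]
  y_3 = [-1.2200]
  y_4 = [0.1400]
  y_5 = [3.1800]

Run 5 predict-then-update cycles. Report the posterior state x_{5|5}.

x_post = [1.7967, 2.1822, -0.5624]

step 1: x^-=[-0.2912, 0.2458, 2.4072]  P^-=[0.9634 -0.0290 -0.1827; -0.0290 0.8216 -0.3677; -0.1827 -0.3677 0.9639]  S=[1.1540]  K=[0.8212; 0.1685; -0.2173]  nu=[2.7536]  x^+=[1.9700, 0.7099, 1.8087]  P^+=[0.1852 -0.1888 0.0232; -0.1888 0.7888 -0.3255; 0.0232 -0.3255 0.9094]
step 2: x^-=[1.0867, 0.0765, 1.8217]  P^-=[0.5754 -0.1163 -0.1028; -0.1163 1.4644 -0.7079; -0.1028 -0.7079 0.9179]  S=[0.7680]  K=[0.7000; 0.3647; -0.3534]  nu=[0.5982]  x^+=[1.5055, 0.2947, 1.6103]  P^+=[0.1991 -0.3123 0.0872; -0.3123 1.3623 -0.6089; 0.0872 -0.6089 0.8219]
step 3: x^-=[0.7933, -0.2587, 1.6329]  P^-=[0.5615 -0.2198 -0.0055; -0.2198 2.2723 -1.1042; -0.0055 -1.1042 0.9910]  S=[0.7607]  K=[0.6541; 0.5193; -0.3760]  nu=[-2.0036]  x^+=[-0.5173, -1.2992, 2.3863]  P^+=[0.2361 -0.4782 0.1816; -0.4782 2.0672 -0.9557; 0.1816 -0.9557 0.8834]
step 4: x^-=[-0.9116, -1.9038, 2.1826]  P^-=[0.5635 -0.3534 0.0936; -0.3534 3.2793 -1.6320; 0.0936 -1.6320 1.2126]  S=[0.7659]  K=[0.6068; 0.6950; -0.4323]  nu=[1.5164]  x^+=[0.0086, -0.8498, 1.5270]  P^+=[0.2815 -0.6764 0.2946; -0.6764 2.9093 -1.4018; 0.2946 -1.4018 1.0694]
step 5: x^-=[-0.3068, -1.2750, 1.4679]  P^-=[0.5724 -0.4985 0.1888; -0.4985 4.5062 -2.3170; 0.1888 -2.3170 1.5705]  S=[0.7861]  K=[0.5539; 0.9103; -0.5346]  nu=[3.7978]  x^+=[1.7967, 2.1822, -0.5624]  P^+=[0.3313 -0.8949 0.4216; -0.8949 3.8548 -1.9344; 0.4216 -1.9344 1.3459]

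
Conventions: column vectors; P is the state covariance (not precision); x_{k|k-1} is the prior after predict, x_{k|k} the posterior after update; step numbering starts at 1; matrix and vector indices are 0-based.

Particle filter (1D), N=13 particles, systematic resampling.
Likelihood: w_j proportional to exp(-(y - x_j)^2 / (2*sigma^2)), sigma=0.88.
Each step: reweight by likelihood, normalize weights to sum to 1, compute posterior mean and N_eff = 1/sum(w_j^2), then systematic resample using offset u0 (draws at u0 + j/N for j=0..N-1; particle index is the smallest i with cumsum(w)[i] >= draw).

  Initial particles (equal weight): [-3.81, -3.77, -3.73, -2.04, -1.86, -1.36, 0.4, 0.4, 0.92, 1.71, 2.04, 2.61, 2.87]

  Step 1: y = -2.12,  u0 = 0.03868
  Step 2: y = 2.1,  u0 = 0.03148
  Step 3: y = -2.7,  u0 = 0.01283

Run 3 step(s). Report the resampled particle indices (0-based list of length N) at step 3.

resampled_idx = [0, 0, 1, 1, 2, 3, 4, 6, 7, 8, 9, 10, 12]

step 1: w=[0.0495, 0.0540, 0.0587, 0.3116, 0.2995, 0.2155, 0.0052, 0.0052, 0.0008, 0.0000, 0.0000, 0.0000, 0.0000]  mean=-2.0919  Neff=4.1300  idx=[0, 2, 3, 3, 3, 3, 4, 4, 4, 4, 5, 5, 5]
step 2: w=[0.0000, 0.0000, 0.0101, 0.0101, 0.0101, 0.0101, 0.0260, 0.0260, 0.0260, 0.0260, 0.2852, 0.2852, 0.2852]  mean=-1.4396  Neff=4.0475  idx=[5, 8, 10, 10, 10, 10, 11, 11, 11, 12, 12, 12, 12]
step 3: w=[0.1560, 0.1310, 0.0648, 0.0648, 0.0648, 0.0648, 0.0648, 0.0648, 0.0648, 0.0648, 0.0648, 0.0648, 0.0648]  mean=-1.5316  Neff=11.4011  idx=[0, 0, 1, 1, 2, 3, 4, 6, 7, 8, 9, 10, 12]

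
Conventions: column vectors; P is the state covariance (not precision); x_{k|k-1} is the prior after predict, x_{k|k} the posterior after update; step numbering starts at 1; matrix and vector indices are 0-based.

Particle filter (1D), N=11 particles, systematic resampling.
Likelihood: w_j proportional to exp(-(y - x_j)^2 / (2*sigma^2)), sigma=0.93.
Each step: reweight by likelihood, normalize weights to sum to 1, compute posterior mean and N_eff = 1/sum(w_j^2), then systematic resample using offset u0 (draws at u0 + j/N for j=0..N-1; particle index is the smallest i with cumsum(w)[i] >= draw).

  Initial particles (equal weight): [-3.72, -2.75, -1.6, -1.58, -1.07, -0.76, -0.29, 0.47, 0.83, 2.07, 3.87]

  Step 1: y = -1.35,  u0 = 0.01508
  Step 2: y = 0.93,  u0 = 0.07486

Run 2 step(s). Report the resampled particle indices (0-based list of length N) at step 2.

step 1: w=[0.0081, 0.0670, 0.2008, 0.2019, 0.1990, 0.1702, 0.1087, 0.0307, 0.0133, 0.0002, 0.0000]  mean=-1.2025  Neff=5.9829  idx=[1, 2, 2, 3, 3, 3, 4, 4, 5, 5, 6]
step 2: w=[0.0004, 0.0218, 0.0218, 0.0231, 0.0231, 0.0231, 0.0874, 0.0874, 0.1693, 0.1693, 0.3733]  mean=-0.7330  Neff=4.6621  idx=[4, 6, 7, 8, 8, 9, 9, 10, 10, 10, 10]

resampled_idx = [4, 6, 7, 8, 8, 9, 9, 10, 10, 10, 10]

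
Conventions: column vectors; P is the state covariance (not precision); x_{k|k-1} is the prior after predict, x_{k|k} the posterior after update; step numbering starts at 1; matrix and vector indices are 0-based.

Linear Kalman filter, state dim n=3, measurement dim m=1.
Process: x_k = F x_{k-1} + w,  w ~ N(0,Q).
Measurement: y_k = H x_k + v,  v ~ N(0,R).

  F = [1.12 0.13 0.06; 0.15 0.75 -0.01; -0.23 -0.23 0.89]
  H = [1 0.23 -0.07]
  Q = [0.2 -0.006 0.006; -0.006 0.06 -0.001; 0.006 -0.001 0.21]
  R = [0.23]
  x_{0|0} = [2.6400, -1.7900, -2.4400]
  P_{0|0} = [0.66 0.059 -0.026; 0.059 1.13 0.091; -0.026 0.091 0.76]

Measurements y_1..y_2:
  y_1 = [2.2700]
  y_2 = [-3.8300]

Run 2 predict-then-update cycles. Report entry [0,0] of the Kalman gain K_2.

step 1: x^-=[2.5777, -0.9221, -2.3671]  P^-=[1.0648 0.2693 -0.1905; 0.2693 0.7225 -0.1803; -0.1905 -0.1803 0.8863]  S=[1.4938]  K=[0.7633; 0.3000; -0.1968]  nu=[-0.2613]  x^+=[2.3783, -1.0005, -2.3157]  P^+=[0.1946 -0.0727 0.0339; -0.0727 0.5881 -0.0921; 0.0339 -0.0921 0.8285]
step 2: x^-=[2.3946, -0.3705, -2.3778]  P^-=[0.4390 0.0170 0.0274; 0.0170 0.3802 -0.1585; 0.0274 -0.1585 0.9238]  S=[0.7027]  K=[0.6276; 0.1644; -0.1050]  nu=[-6.3059]  x^+=[-1.5627, -1.4069, -1.7159]  P^+=[0.1623 -0.0555 0.0737; -0.0555 0.3612 -0.1464; 0.0737 -0.1464 0.9160]

K[0,0] = 0.6276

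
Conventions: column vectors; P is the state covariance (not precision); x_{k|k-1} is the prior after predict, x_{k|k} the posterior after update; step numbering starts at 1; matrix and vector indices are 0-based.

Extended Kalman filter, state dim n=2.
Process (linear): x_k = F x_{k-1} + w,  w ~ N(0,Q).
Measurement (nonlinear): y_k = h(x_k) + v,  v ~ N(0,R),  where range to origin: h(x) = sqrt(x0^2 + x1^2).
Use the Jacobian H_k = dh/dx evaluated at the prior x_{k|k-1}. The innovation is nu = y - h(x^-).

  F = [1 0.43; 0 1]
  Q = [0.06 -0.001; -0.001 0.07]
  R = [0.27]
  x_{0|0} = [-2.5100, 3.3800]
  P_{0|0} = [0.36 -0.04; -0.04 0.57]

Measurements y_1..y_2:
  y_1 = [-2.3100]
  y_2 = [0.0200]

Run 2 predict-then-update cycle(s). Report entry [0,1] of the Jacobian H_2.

H_jac[0,1] = -0.3930

step 1: x^-=[-1.0566, 3.3800]  P^-=[0.4910 0.2041; 0.2041 0.6400]  H_jac=[-0.2984 0.9545]  S=[0.7805]  K=[0.0619; 0.7046]  nu=[-5.8513]  x^+=[-1.4188, -0.7430]  P^+=[0.4880 0.1701; 0.1701 0.2525]
step 2: x^-=[-1.7382, -0.7430]  P^-=[0.7409 0.2776; 0.2776 0.3225]  H_jac=[-0.9195 -0.3930]  S=[1.1470]  K=[-0.6891; -0.3331]  nu=[-1.8704]  x^+=[-0.4493, -0.1200]  P^+=[0.1962 0.0144; 0.0144 0.1952]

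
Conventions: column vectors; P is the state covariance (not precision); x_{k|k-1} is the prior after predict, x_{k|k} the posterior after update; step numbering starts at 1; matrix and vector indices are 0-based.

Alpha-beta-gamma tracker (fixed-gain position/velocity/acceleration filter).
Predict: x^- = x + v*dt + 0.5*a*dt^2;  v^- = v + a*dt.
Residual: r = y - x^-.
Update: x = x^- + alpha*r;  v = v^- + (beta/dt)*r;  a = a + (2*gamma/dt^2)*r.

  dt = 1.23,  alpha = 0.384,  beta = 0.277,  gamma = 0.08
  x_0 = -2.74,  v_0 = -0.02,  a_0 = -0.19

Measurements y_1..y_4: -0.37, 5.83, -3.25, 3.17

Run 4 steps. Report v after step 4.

v_post = 1.3889

step 1: x_pred=-2.9083  r=2.5383  x^+=-1.9336  v^+=0.3179  a^+=0.0784
step 2: x_pred=-1.4832  r=7.3132  x^+=1.3251  v^+=2.0614  a^+=0.8519
step 3: x_pred=4.5050  r=-7.7550  x^+=1.5271  v^+=1.3627  a^+=0.0317
step 4: x_pred=3.2272  r=-0.0572  x^+=3.2053  v^+=1.3889  a^+=0.0257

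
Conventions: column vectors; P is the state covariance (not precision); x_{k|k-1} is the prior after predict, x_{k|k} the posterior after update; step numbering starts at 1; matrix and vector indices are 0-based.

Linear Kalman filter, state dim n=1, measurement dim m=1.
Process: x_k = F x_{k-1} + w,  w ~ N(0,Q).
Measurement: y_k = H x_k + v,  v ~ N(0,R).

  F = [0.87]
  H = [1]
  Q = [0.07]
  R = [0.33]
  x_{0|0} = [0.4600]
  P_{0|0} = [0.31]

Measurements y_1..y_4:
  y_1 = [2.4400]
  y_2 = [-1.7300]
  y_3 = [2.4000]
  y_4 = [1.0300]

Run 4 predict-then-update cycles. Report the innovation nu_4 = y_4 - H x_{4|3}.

innov = [0.2787]

step 1: x^-=[0.4002]  P^-=[0.3046]  S=[0.6346]  K=[0.4800]  nu=[2.0398]  x^+=[1.3793]  P^+=[0.1584]
step 2: x^-=[1.2000]  P^-=[0.1899]  S=[0.5199]  K=[0.3653]  nu=[-2.9300]  x^+=[0.1298]  P^+=[0.1205]
step 3: x^-=[0.1129]  P^-=[0.1612]  S=[0.4912]  K=[0.3282]  nu=[2.2871]  x^+=[0.8636]  P^+=[0.1083]
step 4: x^-=[0.7513]  P^-=[0.1520]  S=[0.4820]  K=[0.3153]  nu=[0.2787]  x^+=[0.8392]  P^+=[0.1041]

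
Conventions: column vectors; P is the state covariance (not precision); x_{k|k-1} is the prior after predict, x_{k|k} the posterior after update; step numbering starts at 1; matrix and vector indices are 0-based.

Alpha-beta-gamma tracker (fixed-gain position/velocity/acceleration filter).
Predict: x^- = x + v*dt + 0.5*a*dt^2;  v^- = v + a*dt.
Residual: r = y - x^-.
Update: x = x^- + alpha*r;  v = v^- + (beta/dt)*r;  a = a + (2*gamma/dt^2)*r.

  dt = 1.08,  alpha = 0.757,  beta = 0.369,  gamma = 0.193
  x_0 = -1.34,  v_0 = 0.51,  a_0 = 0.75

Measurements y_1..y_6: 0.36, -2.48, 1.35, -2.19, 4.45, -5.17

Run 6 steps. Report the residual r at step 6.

step 1: x_pred=-0.3518  r=0.7118  x^+=0.1870  v^+=1.5632  a^+=0.9856
step 2: x_pred=2.4501  r=-4.9301  x^+=-1.2820  v^+=0.9432  a^+=-0.6460
step 3: x_pred=-0.6401  r=1.9901  x^+=0.8664  v^+=0.9255  a^+=0.0126
step 4: x_pred=1.8733  r=-4.0633  x^+=-1.2026  v^+=-0.4492  a^+=-1.3320
step 5: x_pred=-2.4646  r=6.9146  x^+=2.7698  v^+=0.4747  a^+=0.9562
step 6: x_pred=3.8401  r=-9.0101  x^+=-2.9805  v^+=-1.5710  a^+=-2.0255

resid = -9.0101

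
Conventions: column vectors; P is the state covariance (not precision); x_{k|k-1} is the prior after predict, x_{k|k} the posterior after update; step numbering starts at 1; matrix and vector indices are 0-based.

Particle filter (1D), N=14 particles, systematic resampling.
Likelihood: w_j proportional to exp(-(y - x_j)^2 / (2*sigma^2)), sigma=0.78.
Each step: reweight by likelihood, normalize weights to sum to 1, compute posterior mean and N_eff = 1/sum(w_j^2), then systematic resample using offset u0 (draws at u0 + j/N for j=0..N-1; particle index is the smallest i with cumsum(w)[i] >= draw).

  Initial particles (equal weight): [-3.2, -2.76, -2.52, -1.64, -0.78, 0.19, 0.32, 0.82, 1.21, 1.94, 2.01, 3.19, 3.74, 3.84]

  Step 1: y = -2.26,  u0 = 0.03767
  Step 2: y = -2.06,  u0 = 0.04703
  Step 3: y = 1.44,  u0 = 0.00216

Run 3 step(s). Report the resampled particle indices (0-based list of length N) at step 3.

step 1: w=[0.1536, 0.2585, 0.3003, 0.2314, 0.0525, 0.0023, 0.0013, 0.0001, 0.0000, 0.0000, 0.0000, 0.0000, 0.0000, 0.0000]  mean=-2.3810  Neff=4.2214  idx=[0, 0, 1, 1, 1, 1, 2, 2, 2, 2, 3, 3, 3, 4]
step 2: w=[0.0359, 0.0359, 0.0698, 0.0698, 0.0698, 0.0698, 0.0877, 0.0877, 0.0877, 0.0877, 0.0903, 0.0903, 0.0903, 0.0272]  mean=-2.3501  Neff=12.8106  idx=[1, 2, 3, 4, 5, 6, 7, 8, 9, 9, 10, 11, 12, 13]
step 3: w=[0.0000, 0.0000, 0.0000, 0.0000, 0.0000, 0.0001, 0.0001, 0.0001, 0.0001, 0.0001, 0.0220, 0.0220, 0.0220, 0.9331]  mean=-0.8382  Neff=1.1466  idx=[10, 13, 13, 13, 13, 13, 13, 13, 13, 13, 13, 13, 13, 13]

resampled_idx = [10, 13, 13, 13, 13, 13, 13, 13, 13, 13, 13, 13, 13, 13]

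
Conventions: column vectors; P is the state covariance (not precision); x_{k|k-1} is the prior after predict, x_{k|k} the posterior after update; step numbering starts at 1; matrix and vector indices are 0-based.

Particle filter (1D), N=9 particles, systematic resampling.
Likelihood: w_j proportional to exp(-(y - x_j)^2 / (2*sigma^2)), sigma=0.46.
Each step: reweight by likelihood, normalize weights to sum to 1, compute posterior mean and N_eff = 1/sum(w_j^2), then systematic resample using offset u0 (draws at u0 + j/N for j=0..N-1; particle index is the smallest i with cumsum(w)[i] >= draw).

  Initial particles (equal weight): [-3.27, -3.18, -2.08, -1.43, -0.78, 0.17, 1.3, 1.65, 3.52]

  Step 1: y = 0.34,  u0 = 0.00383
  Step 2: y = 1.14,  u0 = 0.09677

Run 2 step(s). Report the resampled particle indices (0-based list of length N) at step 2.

step 1: w=[0.0000, 0.0000, 0.0000, 0.0005, 0.0462, 0.8363, 0.1014, 0.0155, 0.0000]  mean=0.2628  Neff=1.4044  idx=[4, 5, 5, 5, 5, 5, 5, 5, 6]
step 2: w=[0.0001, 0.0637, 0.0637, 0.0637, 0.0637, 0.0637, 0.0637, 0.0637, 0.5540]  mean=0.7959  Neff=2.9826  idx=[2, 4, 6, 7, 8, 8, 8, 8, 8]

resampled_idx = [2, 4, 6, 7, 8, 8, 8, 8, 8]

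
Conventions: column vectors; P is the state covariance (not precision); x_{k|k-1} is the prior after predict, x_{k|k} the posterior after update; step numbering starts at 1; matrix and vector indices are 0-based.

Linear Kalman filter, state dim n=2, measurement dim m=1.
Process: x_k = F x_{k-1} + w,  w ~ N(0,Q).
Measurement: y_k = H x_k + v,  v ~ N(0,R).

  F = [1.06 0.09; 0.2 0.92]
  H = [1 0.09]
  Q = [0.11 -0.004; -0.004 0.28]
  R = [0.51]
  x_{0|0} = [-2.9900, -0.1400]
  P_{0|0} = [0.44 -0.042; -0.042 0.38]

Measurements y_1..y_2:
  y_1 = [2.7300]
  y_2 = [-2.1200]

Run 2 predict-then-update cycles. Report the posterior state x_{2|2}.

x_post = [-0.9400, -0.4185]

step 1: x^-=[-3.1820, -0.7268]  P^-=[0.5994 0.0790; 0.0790 0.6038]  S=[1.1286]  K=[0.5375; 0.1182]  nu=[5.9774]  x^+=[0.0306, -0.0204]  P^+=[0.2734 0.0073; 0.0073 0.5880]
step 2: x^-=[0.0306, -0.0127]  P^-=[0.4234 0.1100; 0.1100 0.7913]  S=[0.9596]  K=[0.4515; 0.1888]  nu=[-2.1495]  x^+=[-0.9400, -0.4185]  P^+=[0.2278 0.0281; 0.0281 0.7571]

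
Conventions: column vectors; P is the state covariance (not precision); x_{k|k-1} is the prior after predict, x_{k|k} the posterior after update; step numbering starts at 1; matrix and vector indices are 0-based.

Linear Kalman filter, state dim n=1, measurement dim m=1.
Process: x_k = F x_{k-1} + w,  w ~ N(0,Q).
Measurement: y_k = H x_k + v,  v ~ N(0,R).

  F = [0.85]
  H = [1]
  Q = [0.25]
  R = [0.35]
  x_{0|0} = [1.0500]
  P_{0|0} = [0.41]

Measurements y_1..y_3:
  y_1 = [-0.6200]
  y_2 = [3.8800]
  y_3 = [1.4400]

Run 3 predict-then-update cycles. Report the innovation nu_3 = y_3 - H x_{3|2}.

innov = [-0.3175]

step 1: x^-=[0.8925]  P^-=[0.5462]  S=[0.8962]  K=[0.6095]  nu=[-1.5125]  x^+=[-0.0293]  P^+=[0.2133]
step 2: x^-=[-0.0249]  P^-=[0.4041]  S=[0.7541]  K=[0.5359]  nu=[3.9049]  x^+=[2.0677]  P^+=[0.1876]
step 3: x^-=[1.7575]  P^-=[0.3855]  S=[0.7355]  K=[0.5241]  nu=[-0.3175]  x^+=[1.5911]  P^+=[0.1834]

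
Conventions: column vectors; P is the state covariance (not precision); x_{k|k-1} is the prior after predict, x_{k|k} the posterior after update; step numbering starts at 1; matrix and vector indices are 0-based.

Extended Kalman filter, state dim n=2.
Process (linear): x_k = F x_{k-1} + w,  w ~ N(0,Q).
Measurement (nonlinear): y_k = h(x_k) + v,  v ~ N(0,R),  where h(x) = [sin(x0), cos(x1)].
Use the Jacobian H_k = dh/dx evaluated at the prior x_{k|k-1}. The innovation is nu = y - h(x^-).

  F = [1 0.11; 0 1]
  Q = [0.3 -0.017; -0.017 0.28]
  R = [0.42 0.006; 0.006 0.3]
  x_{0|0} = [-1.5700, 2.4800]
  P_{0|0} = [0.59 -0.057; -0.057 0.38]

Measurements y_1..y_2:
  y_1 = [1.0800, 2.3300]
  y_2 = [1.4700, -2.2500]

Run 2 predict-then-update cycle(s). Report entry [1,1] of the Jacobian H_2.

step 1: x^-=[-1.2972, 2.4800]  P^-=[0.8821 -0.0322; -0.0322 0.6600]  H_jac=[0.2702 0.0000; 0.0000 -0.6144]  S=[0.4844 0.0113; 0.0113 0.5491]  K=[0.4914 0.0259; -0.0007 -0.7384]  nu=[2.0428, 3.1190]  x^+=[-0.2127, 0.1755]  P^+=[0.7644 -0.0174; -0.0174 0.3606]
step 2: x^-=[-0.1933, 0.1755]  P^-=[1.0650 0.0052; 0.0052 0.6406]  H_jac=[0.9814 0.0000; 0.0000 -0.1746]  S=[1.4456 0.0051; 0.0051 0.3195]  K=[0.7230 -0.0144; 0.0048 -0.3501]  nu=[1.6621, -3.2346]  x^+=[1.0550, 1.3160]  P^+=[0.3093 -0.0001; -0.0001 0.6014]

H_jac[1,1] = -0.1746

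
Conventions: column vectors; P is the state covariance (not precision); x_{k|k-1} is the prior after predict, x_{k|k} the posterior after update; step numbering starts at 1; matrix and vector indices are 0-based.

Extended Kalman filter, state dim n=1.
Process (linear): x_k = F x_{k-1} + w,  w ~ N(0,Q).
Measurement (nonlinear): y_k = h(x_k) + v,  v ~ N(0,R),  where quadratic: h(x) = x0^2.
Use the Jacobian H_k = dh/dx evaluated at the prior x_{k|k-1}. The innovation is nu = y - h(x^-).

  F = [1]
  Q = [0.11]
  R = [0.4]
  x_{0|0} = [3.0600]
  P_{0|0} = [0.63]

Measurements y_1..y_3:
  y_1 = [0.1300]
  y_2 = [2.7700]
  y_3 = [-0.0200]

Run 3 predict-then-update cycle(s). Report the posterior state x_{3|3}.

x_post = [0.9884]

step 1: x^-=[3.0600]  P^-=[0.7400]  H_jac=[6.1200]  S=[28.1163]  K=[0.1611]  nu=[-9.2336]  x^+=[1.5727]  P^+=[0.0105]
step 2: x^-=[1.5727]  P^-=[0.1205]  H_jac=[3.1454]  S=[1.5925]  K=[0.2381]  nu=[0.2966]  x^+=[1.6433]  P^+=[0.0303]
step 3: x^-=[1.6433]  P^-=[0.1403]  H_jac=[3.2866]  S=[1.9152]  K=[0.2407]  nu=[-2.7205]  x^+=[0.9884]  P^+=[0.0293]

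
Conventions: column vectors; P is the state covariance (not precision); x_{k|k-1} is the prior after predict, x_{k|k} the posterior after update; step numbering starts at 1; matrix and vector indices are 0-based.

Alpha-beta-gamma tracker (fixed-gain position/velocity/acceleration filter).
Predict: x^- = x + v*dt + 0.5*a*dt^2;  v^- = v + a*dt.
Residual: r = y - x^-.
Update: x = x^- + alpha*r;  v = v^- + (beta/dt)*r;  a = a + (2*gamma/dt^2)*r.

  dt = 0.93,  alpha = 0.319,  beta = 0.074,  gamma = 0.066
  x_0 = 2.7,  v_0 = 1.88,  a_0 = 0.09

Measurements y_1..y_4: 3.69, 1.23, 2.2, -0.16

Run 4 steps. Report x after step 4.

x_post = 2.9496

step 1: x_pred=4.4873  r=-0.7973  x^+=4.2330  v^+=1.9003  a^+=-0.0317
step 2: x_pred=5.9865  r=-4.7565  x^+=4.4692  v^+=1.4923  a^+=-0.7576
step 3: x_pred=5.5294  r=-3.3294  x^+=4.4673  v^+=0.5228  a^+=-1.2657
step 4: x_pred=4.4062  r=-4.5662  x^+=2.9496  v^+=-1.0177  a^+=-1.9626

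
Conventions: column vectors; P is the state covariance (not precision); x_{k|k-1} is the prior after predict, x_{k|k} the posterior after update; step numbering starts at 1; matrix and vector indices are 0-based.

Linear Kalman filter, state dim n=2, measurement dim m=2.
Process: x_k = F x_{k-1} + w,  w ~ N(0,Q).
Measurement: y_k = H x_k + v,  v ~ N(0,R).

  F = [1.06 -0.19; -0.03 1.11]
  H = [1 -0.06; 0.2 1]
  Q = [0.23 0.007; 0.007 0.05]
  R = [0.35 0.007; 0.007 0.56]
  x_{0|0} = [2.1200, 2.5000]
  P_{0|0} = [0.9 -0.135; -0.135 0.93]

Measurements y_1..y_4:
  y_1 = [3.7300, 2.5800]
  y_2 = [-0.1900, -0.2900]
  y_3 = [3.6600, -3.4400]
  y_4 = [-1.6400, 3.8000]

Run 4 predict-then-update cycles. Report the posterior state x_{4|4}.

step 1: x^-=[1.7722, 2.7114]  P^-=[1.3292 -0.3774; -0.3774 1.2057]  S=[1.7288 -0.1723; -0.1723 1.6679]  K=[0.7833 0.0141; -0.1946 0.6575]  nu=[2.1205, -0.4858]  x^+=[3.4264, 1.9794]  P^+=[0.2718 -0.0410; -0.0410 0.3750]
step 2: x^-=[3.2559, 2.0943]  P^-=[0.5655 -0.1292; -0.1292 0.5151]  S=[0.9328 -0.0385; -0.0385 1.0460]  K=[0.6148 0.0072; -0.1526 0.4621]  nu=[-3.3203, -3.0355]  x^+=[1.1928, 1.1982]  P^+=[0.2132 -0.0343; -0.0343 0.2646]
step 3: x^-=[1.0367, 1.2943]  P^-=[0.4929 -0.0961; -0.0961 0.3784]  S=[0.8558 -0.0121; -0.0121 0.9197]  K=[0.5828 0.0103; -0.1334 0.3888]  nu=[2.7010, -4.9416]  x^+=[2.5598, -0.9874]  P^+=[0.2022 -0.0306; -0.0306 0.2229]
step 4: x^-=[2.9010, -1.1728]  P^-=[0.4776 -0.0826; -0.0826 0.3269]  S=[0.8387 0.0013; 0.0013 0.8729]  K=[0.5753 0.0139; -0.1224 0.3557]  nu=[-4.6114, 4.3926]  x^+=[0.3091, 0.9543]  P^+=[0.1998 -0.0281; -0.0281 0.2040]

x_post = [0.3091, 0.9543]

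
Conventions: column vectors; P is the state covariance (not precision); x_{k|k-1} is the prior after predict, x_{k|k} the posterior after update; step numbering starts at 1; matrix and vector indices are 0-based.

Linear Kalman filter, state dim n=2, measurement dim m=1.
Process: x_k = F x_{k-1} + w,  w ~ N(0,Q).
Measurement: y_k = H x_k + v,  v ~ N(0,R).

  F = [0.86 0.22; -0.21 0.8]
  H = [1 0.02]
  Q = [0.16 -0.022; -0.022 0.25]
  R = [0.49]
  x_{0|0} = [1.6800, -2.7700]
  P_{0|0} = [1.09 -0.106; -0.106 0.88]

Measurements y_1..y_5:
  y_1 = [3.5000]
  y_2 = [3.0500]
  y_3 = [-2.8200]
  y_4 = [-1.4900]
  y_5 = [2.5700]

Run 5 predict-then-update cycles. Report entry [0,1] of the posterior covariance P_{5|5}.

step 1: x^-=[0.8354, -2.5688]  P^-=[0.9686 -0.1320; -0.1320 0.8969]  S=[1.4537]  K=[0.6645; -0.0785]  nu=[2.7160]  x^+=[2.6402, -2.7819]  P^+=[0.3267 -0.0562; -0.0562 0.8879]
step 2: x^-=[1.6585, -2.7800]  P^-=[0.4234 0.0392; 0.0392 0.8516]  S=[0.9153]  K=[0.4634; 0.0614]  nu=[1.4471]  x^+=[2.3291, -2.6911]  P^+=[0.2268 0.0131; 0.0131 0.8481]
step 3: x^-=[1.4110, -2.6420]  P^-=[0.3738 0.0947; 0.0947 0.7984]  S=[0.8679]  K=[0.4329; 0.1276]  nu=[-4.1782]  x^+=[-0.3975, -3.1749]  P^+=[0.2112 0.0468; 0.0468 0.7843]
step 4: x^-=[-1.0404, -2.4565]  P^-=[0.3718 0.1079; 0.1079 0.7455]  S=[0.8665]  K=[0.4316; 0.1418]  nu=[-0.4005]  x^+=[-1.2132, -2.5133]  P^+=[0.2104 0.0549; 0.0549 0.7281]
step 5: x^-=[-1.5963, -1.7558]  P^-=[0.3716 0.1034; 0.1034 0.7068]  S=[0.8661]  K=[0.4315; 0.1357]  nu=[4.2014]  x^+=[0.2166, -1.1857]  P^+=[0.2104 0.0527; 0.0527 0.6909]

P_post[0,1] = 0.0527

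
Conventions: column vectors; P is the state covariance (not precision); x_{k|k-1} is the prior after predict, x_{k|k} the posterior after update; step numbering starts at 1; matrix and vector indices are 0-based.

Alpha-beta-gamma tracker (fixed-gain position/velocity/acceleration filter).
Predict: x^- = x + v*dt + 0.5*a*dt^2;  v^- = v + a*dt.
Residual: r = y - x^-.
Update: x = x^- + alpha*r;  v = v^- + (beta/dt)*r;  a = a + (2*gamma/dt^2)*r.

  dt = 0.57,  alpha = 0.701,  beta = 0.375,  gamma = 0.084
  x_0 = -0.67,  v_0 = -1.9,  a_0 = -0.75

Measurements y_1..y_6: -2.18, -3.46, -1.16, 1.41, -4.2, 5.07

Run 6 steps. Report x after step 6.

step 1: x_pred=-1.8748  r=-0.3052  x^+=-2.0888  v^+=-2.5283  a^+=-0.9078
step 2: x_pred=-3.6773  r=0.2173  x^+=-3.5250  v^+=-2.9027  a^+=-0.7954
step 3: x_pred=-5.3088  r=4.1488  x^+=-2.4005  v^+=-0.6267  a^+=1.3498
step 4: x_pred=-2.5384  r=3.9484  x^+=0.2294  v^+=2.7404  a^+=3.3915
step 5: x_pred=2.3424  r=-6.5424  x^+=-2.2438  v^+=0.3693  a^+=0.0085
step 6: x_pred=-2.0319  r=7.1019  x^+=2.9465  v^+=5.0465  a^+=3.6808

x_post = 2.9465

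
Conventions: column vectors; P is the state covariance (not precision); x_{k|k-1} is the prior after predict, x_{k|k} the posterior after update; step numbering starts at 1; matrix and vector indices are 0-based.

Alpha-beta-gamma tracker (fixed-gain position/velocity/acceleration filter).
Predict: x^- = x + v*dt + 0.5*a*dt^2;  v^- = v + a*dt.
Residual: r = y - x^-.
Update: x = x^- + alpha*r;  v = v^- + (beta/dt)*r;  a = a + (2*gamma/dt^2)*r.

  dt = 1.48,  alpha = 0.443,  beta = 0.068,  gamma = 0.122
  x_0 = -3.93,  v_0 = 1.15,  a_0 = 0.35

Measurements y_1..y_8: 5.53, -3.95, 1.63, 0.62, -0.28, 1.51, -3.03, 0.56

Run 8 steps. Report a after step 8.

a_post = -0.0084

step 1: x_pred=-1.8447  r=7.3747  x^+=1.4223  v^+=2.0068  a^+=1.1715
step 2: x_pred=5.6755  r=-9.6255  x^+=1.4114  v^+=3.2984  a^+=0.0993
step 3: x_pred=6.4018  r=-4.7718  x^+=4.2879  v^+=3.2261  a^+=-0.4323
step 4: x_pred=8.5891  r=-7.9691  x^+=5.0588  v^+=2.2202  a^+=-1.3200
step 5: x_pred=6.8990  r=-7.1790  x^+=3.7187  v^+=-0.0632  a^+=-2.1197
step 6: x_pred=1.3036  r=0.2064  x^+=1.3950  v^+=-3.1909  a^+=-2.0967
step 7: x_pred=-5.6238  r=2.5938  x^+=-4.4748  v^+=-6.1749  a^+=-1.8078
step 8: x_pred=-15.5934  r=16.1534  x^+=-8.4374  v^+=-8.1082  a^+=-0.0084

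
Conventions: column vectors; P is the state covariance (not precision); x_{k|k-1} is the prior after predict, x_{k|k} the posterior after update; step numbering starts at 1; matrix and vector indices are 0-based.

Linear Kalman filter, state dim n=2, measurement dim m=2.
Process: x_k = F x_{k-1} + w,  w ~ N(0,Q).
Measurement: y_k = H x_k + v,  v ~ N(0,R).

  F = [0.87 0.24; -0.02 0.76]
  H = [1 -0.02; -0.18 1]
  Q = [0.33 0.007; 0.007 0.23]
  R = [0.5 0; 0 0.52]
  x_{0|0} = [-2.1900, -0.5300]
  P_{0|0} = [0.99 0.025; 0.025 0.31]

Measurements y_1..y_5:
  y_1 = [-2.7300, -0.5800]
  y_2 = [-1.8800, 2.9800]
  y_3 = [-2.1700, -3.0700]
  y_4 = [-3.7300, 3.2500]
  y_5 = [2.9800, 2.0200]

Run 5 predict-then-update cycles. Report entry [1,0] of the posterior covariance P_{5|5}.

P_post[1,0] = 0.0405

step 1: x^-=[-2.0325, -0.3590]  P^-=[1.1076 0.0627; 0.0627 0.4087]  S=[1.6053 -0.1446; -0.1446 0.9420]  K=[0.6856 -0.0398; 0.0730 0.4331]  nu=[-0.7047, -0.5868]  x^+=[-2.4923, -0.6646]  P^+=[0.3436 0.0411; 0.0411 0.2326]
step 2: x^-=[-2.3278, -0.4552]  P^-=[0.6207 0.0705; 0.0705 0.3632]  S=[1.1180 -0.0483; -0.0483 0.8780]  K=[0.5532 -0.0166; 0.0739 0.4033]  nu=[0.4387, 3.0162]  x^+=[-2.1351, 0.7938]  P^+=[0.2774 0.0413; 0.0413 0.2172]
step 3: x^-=[-1.6671, 0.6460]  P^-=[0.5697 0.0689; 0.0689 0.3543]  S=[1.0671 -0.0405; -0.0405 0.8679]  K=[0.5321 -0.0139; 0.0730 0.3973]  nu=[-0.4900, -4.0160]  x^+=[-1.8718, -0.9854]  P^+=[0.2669 0.0408; 0.0408 0.2139]
step 4: x^-=[-1.8649, -0.7115]  P^-=[0.5613 0.0681; 0.0681 0.3524]  S=[1.0588 -0.0397; -0.0397 0.8661]  K=[0.5284 -0.0138; 0.0726 0.3961]  nu=[-1.8793, 3.6258]  x^+=[-2.9078, 0.5883]  P^+=[0.2650 0.0405; 0.0405 0.2133]
step 5: x^-=[-2.3886, 0.5053]  P^-=[0.5598 0.0679; 0.0679 0.3521]  S=[1.0572 -0.0397; -0.0397 0.8657]  K=[0.5277 -0.0138; 0.0724 0.3958]  nu=[5.3787, 1.0848]  x^+=[0.4348, 1.3242]  P^+=[0.2647 0.0405; 0.0405 0.2131]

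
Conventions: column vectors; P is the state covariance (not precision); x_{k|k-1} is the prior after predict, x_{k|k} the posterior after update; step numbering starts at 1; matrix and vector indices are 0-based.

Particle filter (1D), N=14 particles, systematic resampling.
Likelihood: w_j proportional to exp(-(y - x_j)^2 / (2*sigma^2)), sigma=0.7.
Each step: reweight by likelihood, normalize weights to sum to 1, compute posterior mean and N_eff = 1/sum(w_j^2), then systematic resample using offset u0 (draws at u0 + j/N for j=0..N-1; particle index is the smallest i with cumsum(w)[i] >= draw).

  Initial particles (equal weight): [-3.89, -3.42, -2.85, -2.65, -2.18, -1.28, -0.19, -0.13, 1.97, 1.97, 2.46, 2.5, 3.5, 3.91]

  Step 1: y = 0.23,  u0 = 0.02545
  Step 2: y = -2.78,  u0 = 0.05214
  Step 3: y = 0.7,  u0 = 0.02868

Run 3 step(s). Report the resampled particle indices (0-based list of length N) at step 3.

step 1: w=[0.0000, 0.0000, 0.0000, 0.0001, 0.0014, 0.0510, 0.4363, 0.4576, 0.0238, 0.0238, 0.0033, 0.0027, 0.0000, 0.0000]  mean=-0.1025  Neff=2.4782  idx=[5, 6, 6, 6, 6, 6, 6, 7, 7, 7, 7, 7, 7, 8]
step 2: w=[0.9013, 0.0095, 0.0095, 0.0095, 0.0095, 0.0095, 0.0095, 0.0069, 0.0069, 0.0069, 0.0069, 0.0069, 0.0069, 0.0000]  mean=-1.1699  Neff=1.2297  idx=[0, 0, 0, 0, 0, 0, 0, 0, 0, 0, 0, 0, 1, 10]
step 3: w=[0.0158, 0.0158, 0.0158, 0.0158, 0.0158, 0.0158, 0.0158, 0.0158, 0.0158, 0.0158, 0.0158, 0.0158, 0.3840, 0.4267]  mean=-0.3708  Neff=3.0076  idx=[1, 6, 10, 12, 12, 12, 12, 12, 13, 13, 13, 13, 13, 13]

resampled_idx = [1, 6, 10, 12, 12, 12, 12, 12, 13, 13, 13, 13, 13, 13]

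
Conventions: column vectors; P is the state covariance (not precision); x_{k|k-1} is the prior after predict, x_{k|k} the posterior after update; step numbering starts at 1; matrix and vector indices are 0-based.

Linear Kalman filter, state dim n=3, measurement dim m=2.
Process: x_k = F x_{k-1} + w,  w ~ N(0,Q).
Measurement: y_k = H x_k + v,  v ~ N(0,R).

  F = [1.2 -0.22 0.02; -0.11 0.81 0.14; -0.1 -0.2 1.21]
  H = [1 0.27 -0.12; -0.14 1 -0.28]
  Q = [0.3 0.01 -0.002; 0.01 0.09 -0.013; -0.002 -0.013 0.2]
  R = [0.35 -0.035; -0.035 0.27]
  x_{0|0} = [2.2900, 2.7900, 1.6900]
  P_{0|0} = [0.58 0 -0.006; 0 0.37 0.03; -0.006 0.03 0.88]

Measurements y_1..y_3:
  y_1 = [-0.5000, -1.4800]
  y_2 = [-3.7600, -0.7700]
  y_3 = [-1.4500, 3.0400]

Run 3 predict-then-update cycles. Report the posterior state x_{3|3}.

step 1: x^-=[2.1680, 2.2446, 1.2579]  P^-=[1.1529 -0.1315 -0.0508; -0.1315 0.3640 0.1120; -0.0508 0.1120 1.4959]  S=[1.4849 -0.1829; -0.1829 0.7440]  K=[0.7327 -0.1944; 0.0276 0.4786; -0.1901 -0.4497]  nu=[-3.1231, -3.0689]  x^+=[0.4765, 0.6897, 3.2317]  P^+=[0.2756 -0.0291 0.0375; -0.0291 0.1973 0.2610; 0.0375 0.2610 1.3231]
step 2: x^-=[0.4847, 0.9587, 3.7248]  P^-=[0.7218 -0.0844 -0.0042; -0.0844 0.3119 0.4269; -0.0042 0.4269 2.0112]  S=[1.0512 -0.1478; -0.1478 0.5380]  K=[0.6420 -0.1660; 0.0047 0.3808; -0.1658 -0.2978]  nu=[-4.0566, -0.6179]  x^+=[-2.0172, 0.7044, 4.5813]  P^+=[0.2421 -0.0175 0.0569; -0.0175 0.2344 0.4792; 0.0569 0.4792 1.9492]
step 3: x^-=[-2.4839, 1.4338, 5.6042]  P^-=[0.6685 -0.0732 -0.0167; -0.0732 0.3949 0.7307; -0.0167 0.7307 2.8193]  S=[1.0049 -0.1362; -0.1362 0.5091]  K=[0.6270 -0.1507; -0.0006 0.3939; -0.1784 -0.1584]  nu=[1.3193, 2.8276]  x^+=[-2.0828, 2.5467, 4.9211]  P^+=[0.2360 -0.0090 0.0737; -0.0090 0.3159 0.7528; 0.0737 0.7528 2.7822]

x_post = [-2.0828, 2.5467, 4.9211]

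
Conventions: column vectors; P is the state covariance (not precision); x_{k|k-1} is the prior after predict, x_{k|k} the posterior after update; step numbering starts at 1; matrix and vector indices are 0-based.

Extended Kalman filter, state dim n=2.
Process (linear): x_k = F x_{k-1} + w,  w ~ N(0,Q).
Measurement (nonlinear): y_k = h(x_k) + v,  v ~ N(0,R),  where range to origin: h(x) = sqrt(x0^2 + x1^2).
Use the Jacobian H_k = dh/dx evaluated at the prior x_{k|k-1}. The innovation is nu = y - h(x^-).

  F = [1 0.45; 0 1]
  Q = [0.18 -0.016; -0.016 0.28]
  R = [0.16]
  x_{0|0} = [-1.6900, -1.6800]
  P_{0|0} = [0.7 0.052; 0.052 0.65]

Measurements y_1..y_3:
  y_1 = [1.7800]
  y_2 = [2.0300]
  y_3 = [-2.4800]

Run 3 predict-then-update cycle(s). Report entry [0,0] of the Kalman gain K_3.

step 1: x^-=[-2.4460, -1.6800]  P^-=[1.0584 0.3285; 0.3285 0.9300]  H_jac=[-0.8243 -0.5662]  S=[1.4839]  K=[-0.7133; -0.5373]  nu=[-1.1874]  x^+=[-1.5990, -1.0420]  P^+=[0.3034 -0.2402; -0.2402 0.5016]
step 2: x^-=[-2.0680, -1.0420]  P^-=[0.3688 -0.0305; -0.0305 0.7816]  H_jac=[-0.8930 -0.4500]  S=[0.5879]  K=[-0.5369; -0.5519]  nu=[-0.2856]  x^+=[-1.9146, -0.8844]  P^+=[0.1993 -0.2047; -0.2047 0.6025]
step 3: x^-=[-2.3125, -0.8844]  P^-=[0.3171 0.0504; 0.0504 0.8825]  H_jac=[-0.9340 -0.3572]  S=[0.5829]  K=[-0.5390; -0.6216]  nu=[-4.9559]  x^+=[0.3589, 2.1961]  P^+=[0.1477 -0.1449; -0.1449 0.6573]

K[0,0] = -0.5390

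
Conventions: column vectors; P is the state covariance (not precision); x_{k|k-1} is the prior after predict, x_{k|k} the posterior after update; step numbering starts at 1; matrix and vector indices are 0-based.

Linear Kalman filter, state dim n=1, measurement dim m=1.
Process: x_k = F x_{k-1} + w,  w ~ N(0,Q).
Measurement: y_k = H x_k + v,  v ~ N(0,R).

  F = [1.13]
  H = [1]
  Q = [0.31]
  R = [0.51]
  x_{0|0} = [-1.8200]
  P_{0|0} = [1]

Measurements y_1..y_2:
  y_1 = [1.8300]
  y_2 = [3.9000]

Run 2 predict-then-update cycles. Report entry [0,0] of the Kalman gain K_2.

K[0,0] = 0.6115

step 1: x^-=[-2.0566]  P^-=[1.5869]  S=[2.0969]  K=[0.7568]  nu=[3.8866]  x^+=[0.8847]  P^+=[0.3860]
step 2: x^-=[0.9997]  P^-=[0.8028]  S=[1.3128]  K=[0.6115]  nu=[2.9003]  x^+=[2.7733]  P^+=[0.3119]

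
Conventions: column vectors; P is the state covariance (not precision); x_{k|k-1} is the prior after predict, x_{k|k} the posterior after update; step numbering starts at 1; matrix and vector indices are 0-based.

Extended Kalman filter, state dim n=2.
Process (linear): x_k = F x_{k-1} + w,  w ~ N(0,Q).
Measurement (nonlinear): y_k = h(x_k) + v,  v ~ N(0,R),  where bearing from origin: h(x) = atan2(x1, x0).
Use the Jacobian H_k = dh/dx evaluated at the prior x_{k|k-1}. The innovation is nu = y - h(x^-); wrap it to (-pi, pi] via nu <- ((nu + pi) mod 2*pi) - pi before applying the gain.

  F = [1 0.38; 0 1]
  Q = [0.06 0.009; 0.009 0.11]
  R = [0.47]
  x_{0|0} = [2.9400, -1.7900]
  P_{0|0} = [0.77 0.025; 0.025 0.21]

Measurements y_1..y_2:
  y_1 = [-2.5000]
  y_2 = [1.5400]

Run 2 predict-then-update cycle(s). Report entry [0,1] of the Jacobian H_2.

H_jac[0,1] = 0.1358

step 1: x^-=[2.2598, -1.7900]  P^-=[0.8793 0.1138; 0.1138 0.3200]  H_jac=[0.2154 0.2719]  S=[0.5478]  K=[0.4022; 0.2036]  nu=[-1.8301]  x^+=[1.5237, -2.1626]  P^+=[0.7907 0.0689; 0.0689 0.2973]
step 2: x^-=[0.7019, -2.1626]  P^-=[0.9460 0.1909; 0.1909 0.4073]  H_jac=[0.4183 0.1358]  S=[0.6648]  K=[0.6343; 0.2033]  nu=[2.7970]  x^+=[2.4761, -1.5939]  P^+=[0.6785 0.1052; 0.1052 0.3798]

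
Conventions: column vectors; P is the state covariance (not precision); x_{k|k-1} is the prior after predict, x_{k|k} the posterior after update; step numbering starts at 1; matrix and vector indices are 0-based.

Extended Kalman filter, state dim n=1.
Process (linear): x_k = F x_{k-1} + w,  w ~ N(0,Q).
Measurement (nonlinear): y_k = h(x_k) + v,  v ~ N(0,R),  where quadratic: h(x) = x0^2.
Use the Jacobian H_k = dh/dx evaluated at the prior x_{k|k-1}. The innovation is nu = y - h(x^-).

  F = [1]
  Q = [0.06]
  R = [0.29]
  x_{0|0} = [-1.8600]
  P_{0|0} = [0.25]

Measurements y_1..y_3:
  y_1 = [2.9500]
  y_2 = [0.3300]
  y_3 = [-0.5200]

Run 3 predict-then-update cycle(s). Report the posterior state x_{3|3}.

step 1: x^-=[-1.8600]  P^-=[0.3100]  H_jac=[-3.7200]  S=[4.5799]  K=[-0.2518]  nu=[-0.5096]  x^+=[-1.7317]  P^+=[0.0196]
step 2: x^-=[-1.7317]  P^-=[0.0796]  H_jac=[-3.4634]  S=[1.2451]  K=[-0.2215]  nu=[-2.6687]  x^+=[-1.1406]  P^+=[0.0185]
step 3: x^-=[-1.1406]  P^-=[0.0785]  H_jac=[-2.2812]  S=[0.6987]  K=[-0.2564]  nu=[-1.8209]  x^+=[-0.6736]  P^+=[0.0326]

x_post = [-0.6736]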